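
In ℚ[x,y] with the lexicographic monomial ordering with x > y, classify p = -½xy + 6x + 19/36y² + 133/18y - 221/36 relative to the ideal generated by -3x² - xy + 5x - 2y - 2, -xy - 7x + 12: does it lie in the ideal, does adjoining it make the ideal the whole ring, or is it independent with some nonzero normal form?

First compute the reduced Gröbner basis of I by Buchberger's algorithm.
f_1 = -3x² - xy + 5x - 2y - 2, LT = x².
f_2 = -xy - 7x + 12, LT = xy.

S(f_1,f_2): lcm = x²y. S = -7x² + ⅓xy² - 5/3xy + 12x + ⅔y² + ⅔y.
  leading term x²: subtract (7/3)·f_1 from -7x² + ⅓xy² - 5/3xy + 12x + ⅔y² + ⅔y → ⅓xy² + ⅔xy + ⅓x + ⅔y² + 16/3y + 14/3
  leading term xy²: subtract (-⅓y)·f_2 from ⅓xy² + ⅔xy + ⅓x + ⅔y² + 16/3y + 14/3 → -5/3xy + ⅓x + ⅔y² + 28/3y + 14/3
  leading term xy: subtract (5/3)·f_2 from -5/3xy + ⅓x + ⅔y² + 28/3y + 14/3 → 12x + ⅔y² + 28/3y - 46/3
  leading term x: no divisor's leading term divides it; move 12x to the remainder.
  leading term y²: no divisor's leading term divides it; move ⅔y² to the remainder.
  leading term y: no divisor's leading term divides it; move 28/3y to the remainder.
  leading term 1: no divisor's leading term divides it; move -46/3 to the remainder.
  remainder 12x + ⅔y² + 28/3y - 46/3 ≠ 0; add h_3 = 12x + ⅔y² + 28/3y - 46/3 to the basis.

S(f_1,h_3): lcm = x². S = -1/18xy² - 4/9xy - 7/18x + ⅔y + ⅔.
  leading term xy²: subtract (1/18y)·f_2 from -1/18xy² - 4/9xy - 7/18x + ⅔y + ⅔ → -1/18xy - 7/18x + ⅔
  leading term xy: subtract (1/18)·f_2 from -1/18xy - 7/18x + ⅔ → 0
  remainder 0.

S(f_2,h_3): lcm = xy. S = 7x - 1/18y³ - 7/9y² + 23/18y - 12.
  leading term x: subtract (7/12)·h_3 from 7x - 1/18y³ - 7/9y² + 23/18y - 12 → -1/18y³ - 7/6y² - 25/6y - 55/18
  leading term y³: no divisor's leading term divides it; move -1/18y³ to the remainder.
  leading term y²: no divisor's leading term divides it; move -7/6y² to the remainder.
  leading term y: no divisor's leading term divides it; move -25/6y to the remainder.
  leading term 1: no divisor's leading term divides it; move -55/18 to the remainder.
  remainder -1/18y³ - 7/6y² - 25/6y - 55/18 ≠ 0; add h_4 = -1/18y³ - 7/6y² - 25/6y - 55/18 to the basis.

S(f_1,h_4): leading monomials are coprime, so the S-polynomial reduces to 0 (Buchberger's first criterion).
S(f_2,h_4): lcm = xy³. S = -14xy² - 75xy - 55x - 12y².
  leading term xy²: subtract (14y)·f_2 from -14xy² - 75xy - 55x - 12y² → 23xy - 55x - 12y² - 168y
  leading term xy: subtract (-23)·f_2 from 23xy - 55x - 12y² - 168y → -216x - 12y² - 168y + 276
  leading term x: subtract (-18)·h_3 from -216x - 12y² - 168y + 276 → 0
  remainder 0.

S(h_3,h_4): leading monomials are coprime, so the S-polynomial reduces to 0 (Buchberger's first criterion).
Every S-polynomial of the final basis reduces to 0, so we have a Gröbner basis.
Inter-reduce: drop elements whose leading term is divisible by another's, tail-reduce, and make monic.
Reduced Gröbner basis: {x + 1/18y² + 7/9y - 23/18, y³ + 21y² + 75y + 55}.
Label its elements g_1 = x + 1/18y² + 7/9y - 23/18, g_2 = y³ + 21y² + 75y + 55.

Reduce p = -½xy + 6x + 19/36y² + 133/18y - 221/36 modulo G:
  leading term xy: subtract (-½y)·g_1 from -½xy + 6x + 19/36y² + 133/18y - 221/36 → 6x + 1/36y³ + 11/12y² + 27/4y - 221/36
  leading term x: subtract (6)·g_1 from 6x + 1/36y³ + 11/12y² + 27/4y - 221/36 → 1/36y³ + 7/12y² + 25/12y + 55/36
  leading term y³: subtract (1/36)·g_2 from 1/36y³ + 7/12y² + 25/12y + 55/36 → 0
  normal form = 0.
Since the normal form is 0, p ∈ I.

-½xy + 6x + 19/36y² + 133/18y - 221/36 lies in I (it reduces to 0).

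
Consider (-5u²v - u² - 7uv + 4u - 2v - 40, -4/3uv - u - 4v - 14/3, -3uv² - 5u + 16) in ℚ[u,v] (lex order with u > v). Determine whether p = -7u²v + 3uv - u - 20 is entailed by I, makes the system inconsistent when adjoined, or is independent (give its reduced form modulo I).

-7u²v + 3uv - u - 20 lies in I (it reduces to 0).

First compute the reduced Gröbner basis of I by Buchberger's algorithm.
f_1 = -5u²v - u² - 7uv + 4u - 2v - 40, LT = u²v.
f_2 = -4/3uv - u - 4v - 14/3, LT = uv.
f_3 = -3uv² - 5u + 16, LT = uv².

S(f_1,f_2): lcm = u²v. S = -11/20u² - 8/5uv - 43/10u + ⅖v + 8.
  leading term u²: no divisor's leading term divides it; move -11/20u² to the remainder.
  leading term uv: subtract (6/5)·f_2 from -8/5uv - 43/10u + ⅖v + 8 → -31/10u + 26/5v + 68/5
  leading term u: no divisor's leading term divides it; move -31/10u to the remainder.
  leading term v: no divisor's leading term divides it; move 26/5v to the remainder.
  leading term 1: no divisor's leading term divides it; move 68/5 to the remainder.
  remainder -11/20u² - 31/10u + 26/5v + 68/5 ≠ 0; add h_4 = -11/20u² - 31/10u + 26/5v + 68/5 to the basis.

S(f_1,f_3): lcm = u²v². S = ⅕u²v - 5/3u² + 7/5uv² - ⅘uv + 16/3u + ⅖v² + 8v.
  leading term u²v: subtract (-1/25)·f_1 from ⅕u²v - 5/3u² + 7/5uv² - ⅘uv + 16/3u + ⅖v² + 8v → -128/75u² + 7/5uv² - 27/25uv + 412/75u + ⅖v² + 198/25v - 8/5
  leading term u²: subtract (512/165)·h_4 from -128/75u² + 7/5uv² - 27/25uv + 412/75u + ⅖v² + 198/25v - 8/5 → 7/5uv² - 27/25uv + 4156/275u + ⅖v² - 6778/825v - 36136/825
  leading term uv²: subtract (-21/20v)·f_2 from 7/5uv² - 27/25uv + 4156/275u + ⅖v² - 6778/825v - 36136/825 → -213/100uv + 4156/275u - 19/5v² - 21641/1650v - 36136/825
  leading term uv: subtract (639/400)·f_2 from -213/100uv + 4156/275u - 19/5v² - 21641/1650v - 36136/825 → 2941/176u - 19/5v² - 4439/660v - 47977/1320
  leading term u: no divisor's leading term divides it; move 2941/176u to the remainder.
  leading term v²: no divisor's leading term divides it; move -19/5v² to the remainder.
  leading term v: no divisor's leading term divides it; move -4439/660v to the remainder.
  leading term 1: no divisor's leading term divides it; move -47977/1320 to the remainder.
  remainder 2941/176u - 19/5v² - 4439/660v - 47977/1320 ≠ 0; add h_5 = 2941/176u - 19/5v² - 4439/660v - 47977/1320 to the basis.

S(f_2,f_3): lcm = uv². S = ¾uv - 5/3u + 3v² + 7/2v + 16/3.
  leading term uv: subtract (-9/16)·f_2 from ¾uv - 5/3u + 3v² + 7/2v + 16/3 → -107/48u + 3v² + 5/4v + 65/24
  leading term u: subtract (-1177/8823)·h_5 from -107/48u + 3v² + 5/4v + 65/24 → 109982/44115v² + 46688/132345v - 283258/132345
  leading term v²: no divisor's leading term divides it; move 109982/44115v² to the remainder.
  leading term v: no divisor's leading term divides it; move 46688/132345v to the remainder.
  leading term 1: no divisor's leading term divides it; move -283258/132345 to the remainder.
  remainder 109982/44115v² + 46688/132345v - 283258/132345 ≠ 0; add h_6 = 109982/44115v² + 46688/132345v - 283258/132345 to the basis.

S(f_1,h_4): lcm = u²v. S = ⅕u² - 233/55uv - ⅘u + 104/11v² + 1382/55v + 8.
  leading term u²: subtract (-4/11)·h_4 from ⅕u² - 233/55uv - ⅘u + 104/11v² + 1382/55v + 8 → -233/55uv - 106/55u + 104/11v² + 1486/55v + 712/55
  leading term uv: subtract (699/220)·f_2 from -233/55uv - 106/55u + 104/11v² + 1486/55v + 712/55 → 5/4u + 104/11v² + 437/11v + 611/22
  leading term u: subtract (220/2941)·h_5 from 5/4u + 104/11v² + 437/11v + 611/22 → 315060/32351v² + 3904480/97053v + 2959300/97053
  leading term v²: subtract (2362950/604901)·h_6 from 315060/32351v² + 3904480/97053v + 2959300/97053 → 70505440/1814703v + 70505440/1814703
  leading term v: no divisor's leading term divides it; move 70505440/1814703v to the remainder.
  leading term 1: no divisor's leading term divides it; move 70505440/1814703 to the remainder.
  remainder 70505440/1814703v + 70505440/1814703 ≠ 0; add h_7 = 70505440/1814703v + 70505440/1814703 to the basis.

The other S-polynomials (S(f_2,h_4), S(f_3,h_4), S(f_1,h_5), S(f_2,h_5), S(f_3,h_5), S(h_4,h_5), S(f_1,h_6), S(f_2,h_6), S(f_3,h_6), S(h_4,h_6), S(h_5,h_6), S(f_1,h_7), S(f_2,h_7), S(f_3,h_7), S(h_4,h_7), S(h_5,h_7), S(h_6,h_7)) all reduce to 0 modulo the current basis, so we have a Gröbner basis.
Inter-reduce: drop elements whose leading term is divisible by another's, tail-reduce, and make monic.
Reduced Gröbner basis: {u - 2, v + 1}.
Label its elements g_1 = u - 2, g_2 = v + 1.

Reduce p = -7u²v + 3uv - u - 20 modulo G:
  leading term u²v: subtract (-7uv)·g_1 from -7u²v + 3uv - u - 20 → -11uv - u - 20
  leading term uv: subtract (-11v)·g_1 from -11uv - u - 20 → -u - 22v - 20
  leading term u: subtract (-1)·g_1 from -u - 22v - 20 → -22v - 22
  leading term v: subtract (-22)·g_2 from -22v - 22 → 0
  normal form = 0.
Since the normal form is 0, p ∈ I.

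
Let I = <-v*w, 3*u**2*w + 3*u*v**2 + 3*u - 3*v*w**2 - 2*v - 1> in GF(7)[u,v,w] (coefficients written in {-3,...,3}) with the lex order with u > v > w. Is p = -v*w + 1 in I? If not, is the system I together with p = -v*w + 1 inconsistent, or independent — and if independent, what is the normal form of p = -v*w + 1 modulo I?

Adjoining -v*w + 1 makes the ideal the whole ring: the system is inconsistent.

First compute the reduced Gröbner basis of I by Buchberger's algorithm.
f_1 = -v*w, LT = v*w.
f_2 = 3*u**2*w + 3*u*v**2 + 3*u - 3*v*w**2 - 2*v - 1, LT = u**2*w.

S(f_1,f_2): lcm = u**2*v*w. S = -u*v**3 - u*v + v**2*w**2 + 3*v**2 - 2*v.
  leading term u*v**3: no divisor's leading term divides it; move -u*v**3 to the remainder.
  leading term u*v: no divisor's leading term divides it; move -u*v to the remainder.
  leading term v**2*w**2: subtract (-v*w)·f_1 from v**2*w**2 + 3*v**2 - 2*v → 3*v**2 - 2*v
  leading term v**2: no divisor's leading term divides it; move 3*v**2 to the remainder.
  leading term v: no divisor's leading term divides it; move -2*v to the remainder.
  remainder -u*v**3 - u*v + 3*v**2 - 2*v ≠ 0; add h_3 = -u*v**3 - u*v + 3*v**2 - 2*v to the basis.

S(f_1,h_3): lcm = u*v**3*w. S = -u*v*w + 3*v**2*w - 2*v*w.
  leading term u*v*w: subtract (u)·f_1 from -u*v*w + 3*v**2*w - 2*v*w → 3*v**2*w - 2*v*w
  leading term v**2*w: subtract (-3*v)·f_1 from 3*v**2*w - 2*v*w → -2*v*w
  leading term v*w: subtract (2)·f_1 from -2*v*w → 0
  remainder 0.

S(f_2,h_3): lcm = u**2*v**3*w. S = -u**2*v*w + u*v**5 + u*v**3 + 3*u*v**2*w - 2*u*v*w - v**4*w**2 - 3*v**4 + 2*v**3.
  leading term u**2*v*w: subtract (u**2)·f_1 from -u**2*v*w + u*v**5 + u*v**3 + 3*u*v**2*w - 2*u*v*w - v**4*w**2 - 3*v**4 + 2*v**3 → u*v**5 + u*v**3 + 3*u*v**2*w - 2*u*v*w - v**4*w**2 - 3*v**4 + 2*v**3
  leading term u*v**5: subtract (-v**2)·h_3 from u*v**5 + u*v**3 + 3*u*v**2*w - 2*u*v*w - v**4*w**2 - 3*v**4 + 2*v**3 → 3*u*v**2*w - 2*u*v*w - v**4*w**2
  leading term u*v**2*w: subtract (-3*u*v)·f_1 from 3*u*v**2*w - 2*u*v*w - v**4*w**2 → -2*u*v*w - v**4*w**2
  leading term u*v*w: subtract (2*u)·f_1 from -2*u*v*w - v**4*w**2 → -v**4*w**2
  leading term v**4*w**2: subtract (v**3*w)·f_1 from -v**4*w**2 → 0
  remainder 0.

Every S-polynomial of the final basis reduces to 0, so we have a Gröbner basis.
Inter-reduce: drop elements whose leading term is divisible by another's, tail-reduce, and make monic.
Reduced Gröbner basis: {u**2*w + u*v**2 + u - 3*v + 2, u*v**3 + u*v - 3*v**2 + 2*v, v*w}.
Label its elements g_1 = u**2*w + u*v**2 + u - 3*v + 2, g_2 = u*v**3 + u*v - 3*v**2 + 2*v, g_3 = v*w.

Reduce p = -v*w + 1 modulo G:
  leading term v*w: subtract (-1)·g_3 from -v*w + 1 → 1
  leading term 1: no divisor's leading term divides it; move 1 to the remainder.
  normal form = 1.
The normal form is nonzero, so p ∉ I. Since p minus its normal form lies in I, I + (p) = I + (r) where r = 1; decide whether this ideal is the whole ring.
Here r = 1 is a nonzero constant, hence a unit: 1 ∈ I + (p), the Gröbner basis of I + (p) is {1}, and the enlarged system has no common solution — adjoining p is inconsistent.

The remainder on division by a Gröbner basis is unique — it is the normal form.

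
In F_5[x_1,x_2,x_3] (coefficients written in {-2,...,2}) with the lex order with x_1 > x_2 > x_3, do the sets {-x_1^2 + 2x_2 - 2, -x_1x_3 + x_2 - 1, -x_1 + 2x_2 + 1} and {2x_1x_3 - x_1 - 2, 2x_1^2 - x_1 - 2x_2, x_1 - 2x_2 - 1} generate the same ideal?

Yes, the ideals are equal.

For a fixed monomial order, each ideal has a unique reduced Gröbner basis; comparing bases decides equality.
Buchberger on the first generating set:
f_1 = -x_1^2 + 2x_2 - 2, LT = x_1^2.
f_2 = -x_1x_3 + x_2 - 1, LT = x_1x_3.
f_3 = -x_1 + 2x_2 + 1, LT = x_1.

S(f_1,f_2): lcm = x_1^2x_3. S = x_1x_2 - x_1 - 2x_2x_3 + 2x_3.
  leading term x_1x_2: subtract (-x_2)·f_3 from x_1x_2 - x_1 - 2x_2x_3 + 2x_3 → -x_1 + 2x_2^2 - 2x_2x_3 + x_2 + 2x_3
  leading term x_1: subtract (1)·f_3 from -x_1 + 2x_2^2 - 2x_2x_3 + x_2 + 2x_3 → 2x_2^2 - 2x_2x_3 - x_2 + 2x_3 - 1
  leading term x_2^2: no divisor's leading term divides it; move 2x_2^2 to the remainder.
  leading term x_2x_3: no divisor's leading term divides it; move -2x_2x_3 to the remainder.
  leading term x_2: no divisor's leading term divides it; move -x_2 to the remainder.
  leading term x_3: no divisor's leading term divides it; move 2x_3 to the remainder.
  leading term 1: no divisor's leading term divides it; move -1 to the remainder.
  remainder 2x_2^2 - 2x_2x_3 - x_2 + 2x_3 - 1 ≠ 0; add g_4 = 2x_2^2 - 2x_2x_3 - x_2 + 2x_3 - 1 to the basis.

S(f_1,f_3): lcm = x_1^2. S = 2x_1x_2 + x_1 - 2x_2 + 2.
  leading term x_1x_2: subtract (-2x_2)·f_3 from 2x_1x_2 + x_1 - 2x_2 + 2 → x_1 - x_2^2 + 2
  leading term x_1: subtract (-1)·f_3 from x_1 - x_2^2 + 2 → -x_2^2 + 2x_2 - 2
  leading term x_2^2: subtract (2)·g_4 from -x_2^2 + 2x_2 - 2 → -x_2x_3 - x_2 + x_3
  leading term x_2x_3: no divisor's leading term divides it; move -x_2x_3 to the remainder.
  leading term x_2: no divisor's leading term divides it; move -x_2 to the remainder.
  leading term x_3: no divisor's leading term divides it; move x_3 to the remainder.
  remainder -x_2x_3 - x_2 + x_3 ≠ 0; add g_5 = -x_2x_3 - x_2 + x_3 to the basis.

S(f_2,f_3): lcm = x_1x_3. S = 2x_2x_3 - x_2 + x_3 + 1.
  leading term x_2x_3: subtract (-2)·g_5 from 2x_2x_3 - x_2 + x_3 + 1 → 2x_2 - 2x_3 + 1
  leading term x_2: no divisor's leading term divides it; move 2x_2 to the remainder.
  leading term x_3: no divisor's leading term divides it; move -2x_3 to the remainder.
  leading term 1: no divisor's leading term divides it; move 1 to the remainder.
  remainder 2x_2 - 2x_3 + 1 ≠ 0; add g_6 = 2x_2 - 2x_3 + 1 to the basis.

S(g_5,g_6): lcm = x_2x_3. S = x_2 + x_3^2 + x_3.
  leading term x_2: subtract (-2)·g_6 from x_2 + x_3^2 + x_3 → x_3^2 + 2x_3 + 2
  leading term x_3^2: no divisor's leading term divides it; move x_3^2 to the remainder.
  leading term x_3: no divisor's leading term divides it; move 2x_3 to the remainder.
  leading term 1: no divisor's leading term divides it; move 2 to the remainder.
  remainder x_3^2 + 2x_3 + 2 ≠ 0; add g_7 = x_3^2 + 2x_3 + 2 to the basis.

The other S-polynomials (S(f_1,g_4), S(f_2,g_4), S(f_3,g_4), S(f_1,g_5), S(f_2,g_5), S(f_3,g_5), S(g_4,g_5), S(f_1,g_6), S(f_2,g_6), S(f_3,g_6), S(g_4,g_6), S(f_1,g_7), S(f_2,g_7), S(f_3,g_7), S(g_4,g_7), S(g_5,g_7), S(g_6,g_7)) all reduce to 0 modulo the current basis, so we have a Gröbner basis.
Inter-reduce: drop elements whose leading term is divisible by another's, tail-reduce, and make monic.
Reduced Gröbner basis: {x_1 - 2x_3, x_2 - x_3 - 2, x_3^2 + 2x_3 + 2}.

Buchberger on the second generating set:
h_1 = 2x_1x_3 - x_1 - 2, LT = x_1x_3.
h_2 = 2x_1^2 - x_1 - 2x_2, LT = x_1^2.
h_3 = x_1 - 2x_2 - 1, LT = x_1.

S(h_1,h_2): lcm = x_1^2x_3. S = 2x_1^2 - 2x_1x_3 - x_1 + x_2x_3.
  leading term x_1^2: subtract (1)·h_2 from 2x_1^2 - 2x_1x_3 - x_1 + x_2x_3 → -2x_1x_3 + x_2x_3 + 2x_2
  leading term x_1x_3: subtract (-1)·h_1 from -2x_1x_3 + x_2x_3 + 2x_2 → -x_1 + x_2x_3 + 2x_2 - 2
  leading term x_1: subtract (-1)·h_3 from -x_1 + x_2x_3 + 2x_2 - 2 → x_2x_3 + 2
  leading term x_2x_3: no divisor's leading term divides it; move x_2x_3 to the remainder.
  leading term 1: no divisor's leading term divides it; move 2 to the remainder.
  remainder x_2x_3 + 2 ≠ 0; add k_4 = x_2x_3 + 2 to the basis.

S(h_1,h_3): lcm = x_1x_3. S = 2x_1 + 2x_2x_3 + x_3 - 1.
  leading term x_1: subtract (2)·h_3 from 2x_1 + 2x_2x_3 + x_3 - 1 → 2x_2x_3 - x_2 + x_3 + 1
  leading term x_2x_3: subtract (2)·k_4 from 2x_2x_3 - x_2 + x_3 + 1 → -x_2 + x_3 + 2
  leading term x_2: no divisor's leading term divides it; move -x_2 to the remainder.
  leading term x_3: no divisor's leading term divides it; move x_3 to the remainder.
  leading term 1: no divisor's leading term divides it; move 2 to the remainder.
  remainder -x_2 + x_3 + 2 ≠ 0; add k_5 = -x_2 + x_3 + 2 to the basis.

S(k_4,k_5): lcm = x_2x_3. S = x_3^2 + 2x_3 + 2.
  leading term x_3^2: no divisor's leading term divides it; move x_3^2 to the remainder.
  leading term x_3: no divisor's leading term divides it; move 2x_3 to the remainder.
  leading term 1: no divisor's leading term divides it; move 2 to the remainder.
  remainder x_3^2 + 2x_3 + 2 ≠ 0; add k_6 = x_3^2 + 2x_3 + 2 to the basis.

The other S-polynomials (S(h_2,h_3), S(h_1,k_4), S(h_2,k_4), S(h_3,k_4), S(h_1,k_5), S(h_2,k_5), S(h_3,k_5), S(h_1,k_6), S(h_2,k_6), S(h_3,k_6), S(k_4,k_6), S(k_5,k_6)) all reduce to 0 modulo the current basis, so we have a Gröbner basis.
Inter-reduce: drop elements whose leading term is divisible by another's, tail-reduce, and make monic.
Reduced Gröbner basis: {x_1 - 2x_3, x_2 - x_3 - 2, x_3^2 + 2x_3 + 2}.

These coincide, so the ideals are equal.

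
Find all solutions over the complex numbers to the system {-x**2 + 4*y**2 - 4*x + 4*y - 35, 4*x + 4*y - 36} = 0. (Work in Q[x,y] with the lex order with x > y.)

{(65/3, -38/3), (5, 4)}

Compute a lex Gröbner basis by Buchberger's algorithm.
f_1 = -x**2 - 4*x + 4*y**2 + 4*y - 35, LT = x**2.
f_2 = 4*x + 4*y - 36, LT = x.

S(f_1,f_2): lcm = x**2. S = -x*y + 13*x - 4*y**2 - 4*y + 35.
  leading term x*y: subtract (-1/4*y)·f_2 from -x*y + 13*x - 4*y**2 - 4*y + 35 → 13*x - 3*y**2 - 13*y + 35
  leading term x: subtract (13/4)·f_2 from 13*x - 3*y**2 - 13*y + 35 → -3*y**2 - 26*y + 152
  leading term y**2: no divisor's leading term divides it; move -3*y**2 to the remainder.
  leading term y: no divisor's leading term divides it; move -26*y to the remainder.
  leading term 1: no divisor's leading term divides it; move 152 to the remainder.
  remainder -3*y**2 - 26*y + 152 ≠ 0; add h_3 = -3*y**2 - 26*y + 152 to the basis.

The other S-polynomials (S(f_1,h_3), S(f_2,h_3)) all reduce to 0 modulo the current basis, so we have a Gröbner basis.
Inter-reduce: drop elements whose leading term is divisible by another's, tail-reduce, and make monic.
Reduced Gröbner basis: {x + y - 9, y**2 + 26/3*y - 152/3}.

Elimination: the polynomial y**2 + 26/3*y - 152/3 lies in the elimination ideal for y, so y ∈ {-38/3, 4}. For each such y, the remaining basis elements (now univariate) give the rest of the solution.
  y = -38/3: the earlier basis element becomes x - 65/3 = 0, giving x = 65/3 — point (65/3, -38/3).
  y = 4: the earlier basis element becomes x - 5 = 0, giving x = 5 — point (5, 4).
Each listed point satisfies every original equation (direct substitution).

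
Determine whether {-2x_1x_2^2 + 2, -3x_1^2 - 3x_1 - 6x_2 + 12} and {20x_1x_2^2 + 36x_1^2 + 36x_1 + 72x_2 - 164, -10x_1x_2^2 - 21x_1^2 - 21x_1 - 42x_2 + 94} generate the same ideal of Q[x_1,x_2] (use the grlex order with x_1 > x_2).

Yes, the ideals are equal.

For a fixed monomial order, each ideal has a unique reduced Gröbner basis; comparing bases decides equality.
Buchberger on the first generating set:
f_1 = -2x_1x_2^2 + 2, LT = x_1x_2^2.
f_2 = -3x_1^2 - 3x_1 - 6x_2 + 12, LT = x_1^2.

S(f_1,f_2): lcm = x_1^2x_2^2. S = -x_1x_2^2 - 2x_2^3 + 4x_2^2 - x_1.
  reduce S modulo (f_1, f_2):
  remainder -2x_2^3 + 4x_2^2 - x_1 - 1 ≠ 0; add g_3 = -2x_2^3 + 4x_2^2 - x_1 - 1 to the basis.

The other S-polynomials (S(f_1,g_3), S(f_2,g_3)) all reduce to 0 modulo the current basis, so we have a Gröbner basis.
Inter-reduce: drop elements whose leading term is divisible by another's, tail-reduce, and make monic.
Reduced Gröbner basis: {x_1x_2^2 - 1, x_2^3 - 2x_2^2 + 1/2x_1 + 1/2, x_1^2 + x_1 + 2x_2 - 4}.

Buchberger on the second generating set:
h_1 = 20x_1x_2^2 + 36x_1^2 + 36x_1 + 72x_2 - 164, LT = x_1x_2^2.
h_2 = -10x_1x_2^2 - 21x_1^2 - 21x_1 - 42x_2 + 94, LT = x_1x_2^2.

S(h_1,h_2): lcm = x_1x_2^2. S = -3/10x_1^2 - 3/10x_1 - 3/5x_2 + 6/5.
  reduce S modulo (h_1, h_2):
  remainder -3/10x_1^2 - 3/10x_1 - 3/5x_2 + 6/5 ≠ 0; add k_3 = -3/10x_1^2 - 3/10x_1 - 3/5x_2 + 6/5 to the basis.

S(h_1,k_3): lcm = x_1^2x_2^2. S = 9/5x_1^3 - x_1x_2^2 - 2x_2^3 + 9/5x_1^2 + 18/5x_1x_2 + 4x_2^2 - 41/5x_1.
  reduce S modulo (h_1, h_2, k_3):
  remainder -2x_2^3 + 4x_2^2 - x_1 - 1 ≠ 0; add k_4 = -2x_2^3 + 4x_2^2 - x_1 - 1 to the basis.

The other S-polynomials (S(h_2,k_3), S(h_1,k_4), S(h_2,k_4), S(k_3,k_4)) all reduce to 0 modulo the current basis, so we have a Gröbner basis.
Inter-reduce: drop elements whose leading term is divisible by another's, tail-reduce, and make monic.
Reduced Gröbner basis: {x_1x_2^2 - 1, x_2^3 - 2x_2^2 + 1/2x_1 + 1/2, x_1^2 + x_1 + 2x_2 - 4}.

Same reduced basis, so the two generating sets span the same ideal.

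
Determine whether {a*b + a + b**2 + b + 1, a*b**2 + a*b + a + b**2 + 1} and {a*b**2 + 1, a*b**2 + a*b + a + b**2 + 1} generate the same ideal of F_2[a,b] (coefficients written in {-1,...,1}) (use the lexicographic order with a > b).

Two ideals are equal iff their reduced Gröbner bases coincide (the reduced basis is unique for a fixed ordering).
Buchberger on the first generating set:
f_1 = a*b + a + b**2 + b + 1, LT = a*b.
f_2 = a*b**2 + a*b + a + b**2 + 1, LT = a*b**2.

S(f_1,f_2): lcm = a*b**2. S = a + b**3 + b + 1.
  leading term a: no divisor's leading term divides it; move a to the remainder.
  leading term b**3: no divisor's leading term divides it; move b**3 to the remainder.
  leading term b: no divisor's leading term divides it; move b to the remainder.
  leading term 1: no divisor's leading term divides it; move 1 to the remainder.
  remainder a + b**3 + b + 1 ≠ 0; add g_3 = a + b**3 + b + 1 to the basis.

S(f_1,g_3): lcm = a*b. S = a + b**4 + 1.
  leading term a: subtract (1)·g_3 from a + b**4 + 1 → b**4 + b**3 + b
  leading term b**4: no divisor's leading term divides it; move b**4 to the remainder.
  leading term b**3: no divisor's leading term divides it; move b**3 to the remainder.
  leading term b: no divisor's leading term divides it; move b to the remainder.
  remainder b**4 + b**3 + b ≠ 0; add g_4 = b**4 + b**3 + b to the basis.

The other S-polynomials (S(f_2,g_3), S(f_1,g_4), S(f_2,g_4), S(g_3,g_4)) all reduce to 0 modulo the current basis, so we have a Gröbner basis.
Inter-reduce: drop elements whose leading term is divisible by another's, tail-reduce, and make monic.
Reduced Gröbner basis: {a + b**3 + b + 1, b**4 + b**3 + b}.

Buchberger on the second generating set:
h_1 = a*b**2 + 1, LT = a*b**2.
h_2 = a*b**2 + a*b + a + b**2 + 1, LT = a*b**2.

S(h_1,h_2): lcm = a*b**2. S = a*b + a + b**2.
  leading term a*b: no divisor's leading term divides it; move a*b to the remainder.
  leading term a: no divisor's leading term divides it; move a to the remainder.
  leading term b**2: no divisor's leading term divides it; move b**2 to the remainder.
  remainder a*b + a + b**2 ≠ 0; add k_3 = a*b + a + b**2 to the basis.

S(h_1,k_3): lcm = a*b**2. S = a*b + b**3 + 1.
  leading term a*b: subtract (1)·k_3 from a*b + b**3 + 1 → a + b**3 + b**2 + 1
  leading term a: no divisor's leading term divides it; move a to the remainder.
  leading term b**3: no divisor's leading term divides it; move b**3 to the remainder.
  leading term b**2: no divisor's leading term divides it; move b**2 to the remainder.
  leading term 1: no divisor's leading term divides it; move 1 to the remainder.
  remainder a + b**3 + b**2 + 1 ≠ 0; add k_4 = a + b**3 + b**2 + 1 to the basis.

S(h_1,k_4): lcm = a*b**2. S = b**5 + b**4 + b**2 + 1.
  leading term b**5: no divisor's leading term divides it; move b**5 to the remainder.
  leading term b**4: no divisor's leading term divides it; move b**4 to the remainder.
  leading term b**2: no divisor's leading term divides it; move b**2 to the remainder.
  leading term 1: no divisor's leading term divides it; move 1 to the remainder.
  remainder b**5 + b**4 + b**2 + 1 ≠ 0; add k_5 = b**5 + b**4 + b**2 + 1 to the basis.

S(k_3,k_4): lcm = a*b. S = a + b**4 + b**3 + b**2 + b.
  leading term a: subtract (1)·k_4 from a + b**4 + b**3 + b**2 + b → b**4 + b + 1
  leading term b**4: no divisor's leading term divides it; move b**4 to the remainder.
  leading term b: no divisor's leading term divides it; move b to the remainder.
  leading term 1: no divisor's leading term divides it; move 1 to the remainder.
  remainder b**4 + b + 1 ≠ 0; add k_6 = b**4 + b + 1 to the basis.

The other S-polynomials (S(h_2,k_3), S(h_2,k_4), S(h_1,k_5), S(h_2,k_5), S(k_3,k_5), S(k_4,k_5), S(h_1,k_6), S(h_2,k_6), S(k_3,k_6), S(k_4,k_6), S(k_5,k_6)) all reduce to 0 modulo the current basis, so we have a Gröbner basis.
Inter-reduce: drop elements whose leading term is divisible by another's, tail-reduce, and make monic.
Reduced Gröbner basis: {a + b**3 + b**2 + 1, b**4 + b + 1}.

The bases are distinct; the ideals are different.

No, the ideals differ.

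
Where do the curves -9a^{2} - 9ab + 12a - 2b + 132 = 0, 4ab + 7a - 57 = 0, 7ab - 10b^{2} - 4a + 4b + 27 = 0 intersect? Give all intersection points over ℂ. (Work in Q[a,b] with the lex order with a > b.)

Compute a lex Gröbner basis by Buchberger's algorithm.
f_1 = -9a^{2} - 9ab + 12a - 2b + 132, LT = a^{2}.
f_2 = 4ab + 7a - 57, LT = ab.
f_3 = 7ab - 4a - 10b^{2} + 4b + 27, LT = ab.

S(f_1,f_2): lcm = a^{2}b. S = -\tfrac{7}{4}a^{2} + ab^{2} - \tfrac{4}{3}ab + \tfrac{57}{4}a + \tfrac{2}{9}b^{2} - \tfrac{44}{3}b.
  reduce S modulo (f_1, f_2, f_3):
  remainder \tfrac{57}{4}a + \tfrac{2}{9}b^{2} - \tfrac{1}{36}b - \tfrac{134}{3} ≠ 0; add h_4 = \tfrac{57}{4}a + \tfrac{2}{9}b^{2} - \tfrac{1}{36}b - \tfrac{134}{3} to the basis.

S(f_1,f_3): lcm = a^{2}b. S = \tfrac{4}{7}a^{2} + \tfrac{17}{7}ab^{2} - \tfrac{40}{21}ab - \tfrac{27}{7}a + \tfrac{2}{9}b^{2} - \tfrac{44}{3}b.
  reduce S modulo (f_1, f_2, f_3, h_4):
  remainder \tfrac{1873}{21546}b^{2} + \tfrac{3418127}{172368}b - \tfrac{3463079}{57456} ≠ 0; add h_5 = \tfrac{1873}{21546}b^{2} + \tfrac{3418127}{172368}b - \tfrac{3463079}{57456} to the basis.

S(f_2,f_3): lcm = ab. S = \tfrac{65}{28}a + \tfrac{10}{7}b^{2} - \tfrac{4}{7}b - \tfrac{507}{28}.
  reduce S modulo (f_1, f_2, f_3, h_4, h_5):
  remainder -\tfrac{7151687}{22476}b + \tfrac{7151687}{7492} ≠ 0; add h_6 = -\tfrac{7151687}{22476}b + \tfrac{7151687}{7492} to the basis.

The other S-polynomials (S(f_1,h_4), S(f_2,h_4), S(f_3,h_4), S(f_1,h_5), S(f_2,h_5), S(f_3,h_5), S(h_4,h_5), S(f_1,h_6), S(f_2,h_6), S(f_3,h_6), S(h_4,h_6), S(h_5,h_6)) all reduce to 0 modulo the current basis, so we have a Gröbner basis.
Inter-reduce: drop elements whose leading term is divisible by another's, tail-reduce, and make monic.
Reduced Gröbner basis: {a - 3, b - 3}.

Since the basis is lex-ordered, b - 3 is univariate in b. Its roots are {3}. Back-substituting each root into the other basis elements fixes the other coordinates.
  b = 3: the earlier basis element becomes a - 3 = 0, giving a = 3 — point (3, 3).

{(3, 3)}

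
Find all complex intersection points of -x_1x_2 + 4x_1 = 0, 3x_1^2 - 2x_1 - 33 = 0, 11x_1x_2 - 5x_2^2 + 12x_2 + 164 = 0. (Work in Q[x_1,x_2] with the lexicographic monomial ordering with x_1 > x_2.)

Compute a lex Gröbner basis by Buchberger's algorithm.
f_1 = -x_1x_2 + 4x_1, LT = x_1x_2.
f_2 = 3x_1^2 - 2x_1 - 33, LT = x_1^2.
f_3 = 11x_1x_2 - 5x_2^2 + 12x_2 + 164, LT = x_1x_2.

S(f_1,f_2): lcm = x_1^2x_2. S = -4x_1^2 + 2/3x_1x_2 + 11x_2.
  leading term x_1^2: subtract (-4/3)·f_2 from -4x_1^2 + 2/3x_1x_2 + 11x_2 → 2/3x_1x_2 - 8/3x_1 + 11x_2 - 44
  leading term x_1x_2: subtract (-2/3)·f_1 from 2/3x_1x_2 - 8/3x_1 + 11x_2 - 44 → 11x_2 - 44
  leading term x_2: no divisor's leading term divides it; move 11x_2 to the remainder.
  leading term 1: no divisor's leading term divides it; move -44 to the remainder.
  remainder 11x_2 - 44 ≠ 0; add h_4 = 11x_2 - 44 to the basis.

S(f_1,f_3): lcm = x_1x_2. S = -4x_1 + 5/11x_2^2 - 12/11x_2 - 164/11.
  leading term x_1: no divisor's leading term divides it; move -4x_1 to the remainder.
  leading term x_2^2: subtract (5/121x_2)·h_4 from 5/11x_2^2 - 12/11x_2 - 164/11 → 8/11x_2 - 164/11
  leading term x_2: subtract (8/121)·h_4 from 8/11x_2 - 164/11 → -12
  leading term 1: no divisor's leading term divides it; move -12 to the remainder.
  remainder -4x_1 - 12 ≠ 0; add h_5 = -4x_1 - 12 to the basis.

The other S-polynomials (S(f_2,f_3), S(f_1,h_4), S(f_2,h_4), S(f_3,h_4), S(f_1,h_5), S(f_2,h_5), S(f_3,h_5), S(h_4,h_5)) all reduce to 0 modulo the current basis, so we have a Gröbner basis.
Inter-reduce: drop elements whose leading term is divisible by another's, tail-reduce, and make monic.
Reduced Gröbner basis: {x_1 + 3, x_2 - 4}.

The lex basis is triangular: the last element involves only x_2. Solving x_2 - 4 = 0 gives x_2 ∈ {4}; substituting each value into the earlier elements determines the remaining variables.
  x_2 = 4: the earlier basis element becomes x_1 + 3 = 0, giving x_1 = -3 — point (-3, 4).
This is the nonlinear analogue of row-reducing a linear system.

{(-3, 4)}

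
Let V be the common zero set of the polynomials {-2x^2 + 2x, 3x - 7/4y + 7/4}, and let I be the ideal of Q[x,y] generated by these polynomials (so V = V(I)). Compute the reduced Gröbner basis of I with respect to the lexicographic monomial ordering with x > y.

G = {x - 7/12y + 7/12, y^2 - 26/7y + 19/7}

f_1 = -2x^2 + 2x, LT = x^2.
f_2 = 3x - 7/4y + 7/4, LT = x.

S(f_1,f_2): lcm = x^2. S = 7/12xy - 19/12x.
  reduce S modulo (f_1, f_2):
  remainder 49/144y^2 - 91/72y + 133/144 ≠ 0; add g_3 = 49/144y^2 - 91/72y + 133/144 to the basis.

The other S-polynomials (S(f_1,g_3), S(f_2,g_3)) all reduce to 0 modulo the current basis, so we have a Gröbner basis.
Inter-reduce: drop elements whose leading term is divisible by another's, tail-reduce, and make monic.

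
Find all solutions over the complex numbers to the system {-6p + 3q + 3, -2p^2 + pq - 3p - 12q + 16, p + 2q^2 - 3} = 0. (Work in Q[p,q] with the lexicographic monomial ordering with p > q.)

{(1, 1)}

Compute a lex Gröbner basis by Buchberger's algorithm.
f_1 = -6p + 3q + 3, LT = p.
f_2 = -2p^2 + pq - 3p - 12q + 16, LT = p^2.
f_3 = p + 2q^2 - 3, LT = p.

S(f_1,f_2): lcm = p^2. S = -2p - 6q + 8.
  leading term p: subtract (1/3)·f_1 from -2p - 6q + 8 → -7q + 7
  leading term q: no divisor's leading term divides it; move -7q to the remainder.
  leading term 1: no divisor's leading term divides it; move 7 to the remainder.
  remainder -7q + 7 ≠ 0; add h_4 = -7q + 7 to the basis.

S(f_1,f_3): lcm = p. S = -2q^2 - 1/2q + 5/2.
  leading term q^2: subtract (2/7q)·h_4 from -2q^2 - 1/2q + 5/2 → -5/2q + 5/2
  leading term q: subtract (5/14)·h_4 from -5/2q + 5/2 → 0
  remainder 0.

S(f_2,f_3): lcm = p^2. S = -2pq^2 - 1/2pq + 9/2p + 6q - 8.
  leading term pq^2: subtract (1/3q^2)·f_1 from -2pq^2 - 1/2pq + 9/2p + 6q - 8 → -1/2pq + 9/2p - q^3 - q^2 + 6q - 8
  leading term pq: subtract (1/12q)·f_1 from -1/2pq + 9/2p - q^3 - q^2 + 6q - 8 → 9/2p - q^3 - 5/4q^2 + 23/4q - 8
  leading term p: subtract (-3/4)·f_1 from 9/2p - q^3 - 5/4q^2 + 23/4q - 8 → -q^3 - 5/4q^2 + 8q - 23/4
  leading term q^3: subtract (1/7q^2)·h_4 from -q^3 - 5/4q^2 + 8q - 23/4 → -9/4q^2 + 8q - 23/4
  leading term q^2: subtract (9/28q)·h_4 from -9/4q^2 + 8q - 23/4 → 23/4q - 23/4
  leading term q: subtract (-23/28)·h_4 from 23/4q - 23/4 → 0
  remainder 0.

S(f_1,h_4): leading monomials are coprime, so the S-polynomial reduces to 0 (Buchberger's first criterion).
S(f_2,h_4): leading monomials are coprime, so the S-polynomial reduces to 0 (Buchberger's first criterion).
S(f_3,h_4): leading monomials are coprime, so the S-polynomial reduces to 0 (Buchberger's first criterion).
Every S-polynomial of the final basis reduces to 0, so we have a Gröbner basis.
Inter-reduce: drop elements whose leading term is divisible by another's, tail-reduce, and make monic.
Reduced Gröbner basis: {p - 1, q - 1}.

Since the basis is lex-ordered, q - 1 is univariate in q. Its roots are {1}. Back-substituting each root into the other basis elements fixes the other coordinates.
  q = 1: the earlier basis element becomes p - 1 = 0, giving p = 1 — point (1, 1).
Check: every point annihilates each of the original generators.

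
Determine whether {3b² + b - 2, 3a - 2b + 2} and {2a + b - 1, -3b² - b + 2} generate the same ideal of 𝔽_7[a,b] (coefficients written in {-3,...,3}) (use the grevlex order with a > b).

Yes, the ideals are equal.

Since reduced Gröbner bases are canonical representatives of ideals under a given ordering, it suffices to compute and compare them.
Buchberger on the first generating set:
f_1 = 3b² + b - 2, LT = b².
f_2 = 3a - 2b + 2, LT = a.

The S-polynomials (S(f_1,f_2)) all reduce to 0 modulo the current basis, so we have a Gröbner basis.
Inter-reduce: drop elements whose leading term is divisible by another's, tail-reduce, and make monic.
Reduced Gröbner basis: {b² - 2b - 3, a - 3b + 3}.

Buchberger on the second generating set:
h_1 = 2a + b - 1, LT = a.
h_2 = -3b² - b + 2, LT = b².

The S-polynomials (S(h_1,h_2)) all reduce to 0 modulo the current basis, so we have a Gröbner basis.
Inter-reduce: drop elements whose leading term is divisible by another's, tail-reduce, and make monic.
Reduced Gröbner basis: {b² - 2b - 3, a - 3b + 3}.

Same reduced basis, so the two generating sets span the same ideal.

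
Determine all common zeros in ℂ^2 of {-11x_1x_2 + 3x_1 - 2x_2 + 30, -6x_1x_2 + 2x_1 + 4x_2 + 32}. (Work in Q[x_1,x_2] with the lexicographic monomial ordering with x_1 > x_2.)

{(-1, -3), (-46, 3/14)}

Compute a lex Gröbner basis by Buchberger's algorithm.
f_1 = -11x_1x_2 + 3x_1 - 2x_2 + 30, LT = x_1x_2.
f_2 = -6x_1x_2 + 2x_1 + 4x_2 + 32, LT = x_1x_2.

S(f_1,f_2): lcm = x_1x_2. S = \tfrac{2}{33}x_1 + \tfrac{28}{33}x_2 + \tfrac{86}{33}.
  leading term x_1: no divisor's leading term divides it; move \tfrac{2}{33}x_1 to the remainder.
  leading term x_2: no divisor's leading term divides it; move \tfrac{28}{33}x_2 to the remainder.
  leading term 1: no divisor's leading term divides it; move \tfrac{86}{33} to the remainder.
  remainder \tfrac{2}{33}x_1 + \tfrac{28}{33}x_2 + \tfrac{86}{33} ≠ 0; add h_3 = \tfrac{2}{33}x_1 + \tfrac{28}{33}x_2 + \tfrac{86}{33} to the basis.

S(f_1,h_3): lcm = x_1x_2. S = -\tfrac{3}{11}x_1 - 14x_2^{2} - \tfrac{471}{11}x_2 - \tfrac{30}{11}.
  leading term x_1: subtract (-\tfrac{9}{2})·h_3 from -\tfrac{3}{11}x_1 - 14x_2^{2} - \tfrac{471}{11}x_2 - \tfrac{30}{11} → -14x_2^{2} - 39x_2 + 9
  leading term x_2^{2}: no divisor's leading term divides it; move -14x_2^{2} to the remainder.
  leading term x_2: no divisor's leading term divides it; move -39x_2 to the remainder.
  leading term 1: no divisor's leading term divides it; move 9 to the remainder.
  remainder -14x_2^{2} - 39x_2 + 9 ≠ 0; add h_4 = -14x_2^{2} - 39x_2 + 9 to the basis.

The other S-polynomials (S(f_2,h_3), S(f_1,h_4), S(f_2,h_4), S(h_3,h_4)) all reduce to 0 modulo the current basis, so we have a Gröbner basis.
Inter-reduce: drop elements whose leading term is divisible by another's, tail-reduce, and make monic.
Reduced Gröbner basis: {x_1 + 14x_2 + 43, x_2^{2} + \tfrac{39}{14}x_2 - \tfrac{9}{14}}.

Elimination: the polynomial x_2^{2} + \tfrac{39}{14}x_2 - \tfrac{9}{14} lies in the elimination ideal for x_2, so x_2 ∈ {-3, 3/14}. For each such x_2, the remaining basis elements (now univariate) give the rest of the solution.
  x_2 = -3: the earlier basis element becomes x_1 + 1 = 0, giving x_1 = -1 — point (-1, -3).
  x_2 = 3/14: the earlier basis element becomes x_1 + 46 = 0, giving x_1 = -46 — point (-46, 3/14).
Each listed point satisfies every original equation (direct substitution).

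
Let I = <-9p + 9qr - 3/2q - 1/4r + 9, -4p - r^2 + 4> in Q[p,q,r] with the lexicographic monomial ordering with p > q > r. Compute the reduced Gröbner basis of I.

G = {p + 1/4r^2 - 1, qr - 1/6q + 1/4r^2 - 1/36r}

This is the nonlinear analogue of row-reducing a linear system.

f_1 = -9p + 9qr - 3/2q - 1/4r + 9, LT = p.
f_2 = -4p - r^2 + 4, LT = p.

S(f_1,f_2): lcm = p. S = -qr + 1/6q - 1/4r^2 + 1/36r.
  leading term qr: no divisor's leading term divides it; move -qr to the remainder.
  leading term q: no divisor's leading term divides it; move 1/6q to the remainder.
  leading term r^2: no divisor's leading term divides it; move -1/4r^2 to the remainder.
  leading term r: no divisor's leading term divides it; move 1/36r to the remainder.
  remainder -qr + 1/6q - 1/4r^2 + 1/36r ≠ 0; add g_3 = -qr + 1/6q - 1/4r^2 + 1/36r to the basis.

The other S-polynomials (S(f_1,g_3), S(f_2,g_3)) all reduce to 0 modulo the current basis, so we have a Gröbner basis.
Inter-reduce: drop elements whose leading term is divisible by another's, tail-reduce, and make monic.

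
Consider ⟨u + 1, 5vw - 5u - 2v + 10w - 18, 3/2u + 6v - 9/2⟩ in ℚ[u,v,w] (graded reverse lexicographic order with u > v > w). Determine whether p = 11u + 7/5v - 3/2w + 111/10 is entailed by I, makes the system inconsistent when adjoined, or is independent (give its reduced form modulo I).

First compute the reduced Gröbner basis of I by Buchberger's algorithm.
f_1 = u + 1, LT = u.
f_2 = 5vw - 5u - 2v + 10w - 18, LT = vw.
f_3 = 3/2u + 6v - 9/2, LT = u.

S(f_1,f_2): leading monomials are coprime, so the S-polynomial reduces to 0 (Buchberger's first criterion).
S(f_1,f_3): lcm = u. S = -4v + 4.
  leading term v: no divisor's leading term divides it; move -4v to the remainder.
  leading term 1: no divisor's leading term divides it; move 4 to the remainder.
  remainder -4v + 4 ≠ 0; add h_4 = -4v + 4 to the basis.

S(f_2,f_3): leading monomials are coprime, so the S-polynomial reduces to 0 (Buchberger's first criterion).
S(f_1,h_4): leading monomials are coprime, so the S-polynomial reduces to 0 (Buchberger's first criterion).
S(f_2,h_4): lcm = vw. S = -u - ⅖v + 3w - 18/5.
  leading term u: subtract (-1)·f_1 from -u - ⅖v + 3w - 18/5 → -⅖v + 3w - 13/5
  leading term v: subtract (1/10)·h_4 from -⅖v + 3w - 13/5 → 3w - 3
  leading term w: no divisor's leading term divides it; move 3w to the remainder.
  leading term 1: no divisor's leading term divides it; move -3 to the remainder.
  remainder 3w - 3 ≠ 0; add h_5 = 3w - 3 to the basis.

S(f_3,h_4): leading monomials are coprime, so the S-polynomial reduces to 0 (Buchberger's first criterion).
S(f_1,h_5): leading monomials are coprime, so the S-polynomial reduces to 0 (Buchberger's first criterion).
S(f_2,h_5): lcm = vw. S = -u + ⅗v + 2w - 18/5.
  leading term u: subtract (-1)·f_1 from -u + ⅗v + 2w - 18/5 → ⅗v + 2w - 13/5
  leading term v: subtract (-3/20)·h_4 from ⅗v + 2w - 13/5 → 2w - 2
  leading term w: subtract (⅔)·h_5 from 2w - 2 → 0
  remainder 0.

S(f_3,h_5): leading monomials are coprime, so the S-polynomial reduces to 0 (Buchberger's first criterion).
S(h_4,h_5): leading monomials are coprime, so the S-polynomial reduces to 0 (Buchberger's first criterion).
Every S-polynomial of the final basis reduces to 0, so we have a Gröbner basis.
Inter-reduce: drop elements whose leading term is divisible by another's, tail-reduce, and make monic.
Reduced Gröbner basis: {u + 1, v - 1, w - 1}.
Label its elements g_1 = u + 1, g_2 = v - 1, g_3 = w - 1.

Reduce p = 11u + 7/5v - 3/2w + 111/10 modulo G:
  leading term u: subtract (11)·g_1 from 11u + 7/5v - 3/2w + 111/10 → 7/5v - 3/2w + 1/10
  leading term v: subtract (7/5)·g_2 from 7/5v - 3/2w + 1/10 → -3/2w + 3/2
  leading term w: subtract (-3/2)·g_3 from -3/2w + 3/2 → 0
  normal form = 0.
Since the normal form is 0, p ∈ I.

11u + 7/5v - 3/2w + 111/10 lies in I (it reduces to 0).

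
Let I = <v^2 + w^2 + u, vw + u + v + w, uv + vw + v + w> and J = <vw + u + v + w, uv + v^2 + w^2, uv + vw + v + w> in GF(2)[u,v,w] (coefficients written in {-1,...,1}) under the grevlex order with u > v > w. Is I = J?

Equality of ideals is decidable: compute both reduced Gröbner bases (unique for the ordering) and check whether they agree.
Buchberger on the first generating set:
f_1 = v^2 + w^2 + u, LT = v^2.
f_2 = vw + u + v + w, LT = vw.
f_3 = uv + vw + v + w, LT = uv.

S(f_1,f_2): lcm = v^2w. S = w^3 + uv + v^2 + uw + vw.
  leading term w^3: no divisor's leading term divides it; move w^3 to the remainder.
  leading term uv: subtract (1)·f_3 from uv + v^2 + uw + vw → v^2 + uw + v + w
  leading term v^2: subtract (1)·f_1 from v^2 + uw + v + w → uw + w^2 + u + v + w
  leading term uw: no divisor's leading term divides it; move uw to the remainder.
  leading term w^2: no divisor's leading term divides it; move w^2 to the remainder.
  leading term u: no divisor's leading term divides it; move u to the remainder.
  leading term v: no divisor's leading term divides it; move v to the remainder.
  leading term w: no divisor's leading term divides it; move w to the remainder.
  remainder w^3 + uw + w^2 + u + v + w ≠ 0; add g_4 = w^3 + uw + w^2 + u + v + w to the basis.

S(f_1,f_3): lcm = uv^2. S = v^2w + uw^2 + u^2 + v^2 + vw.
  leading term v^2w: subtract (w)·f_1 from v^2w + uw^2 + u^2 + v^2 + vw → uw^2 + w^3 + u^2 + v^2 + uw + vw
  leading term uw^2: no divisor's leading term divides it; move uw^2 to the remainder.
  leading term w^3: subtract (1)·g_4 from w^3 + u^2 + v^2 + uw + vw → u^2 + v^2 + vw + w^2 + u + v + w
  leading term u^2: no divisor's leading term divides it; move u^2 to the remainder.
  leading term v^2: subtract (1)·f_1 from v^2 + vw + w^2 + u + v + w → vw + v + w
  leading term vw: subtract (1)·f_2 from vw + v + w → u
  leading term u: no divisor's leading term divides it; move u to the remainder.
  remainder uw^2 + u^2 + u ≠ 0; add g_5 = uw^2 + u^2 + u to the basis.

S(f_2,f_3): lcm = uvw. S = vw^2 + u^2 + uv + uw + vw + w^2.
  leading term vw^2: subtract (w)·f_2 from vw^2 + u^2 + uv + uw + vw + w^2 → u^2 + uv
  leading term u^2: no divisor's leading term divides it; move u^2 to the remainder.
  leading term uv: subtract (1)·f_3 from uv → vw + v + w
  leading term vw: subtract (1)·f_2 from vw + v + w → u
  leading term u: no divisor's leading term divides it; move u to the remainder.
  remainder u^2 + u ≠ 0; add g_6 = u^2 + u to the basis.

The other S-polynomials (S(f_1,g_4), S(f_2,g_4), S(f_3,g_4), S(f_1,g_5), S(f_2,g_5), S(f_3,g_5), S(g_4,g_5), S(f_1,g_6), S(f_2,g_6), S(f_3,g_6), S(g_4,g_6), S(g_5,g_6)) all reduce to 0 modulo the current basis, so we have a Gröbner basis.
Inter-reduce: drop elements whose leading term is divisible by another's, tail-reduce, and make monic.
Reduced Gröbner basis: {uw^2, w^3 + uw + w^2 + u + v + w, u^2 + u, uv + u, v^2 + w^2 + u, vw + u + v + w}.

Buchberger on the second generating set:
h_1 = vw + u + v + w, LT = vw.
h_2 = uv + v^2 + w^2, LT = uv.
h_3 = uv + vw + v + w, LT = uv.

S(h_1,h_2): lcm = uvw. S = v^2w + w^3 + u^2 + uv + uw.
  leading term v^2w: subtract (v)·h_1 from v^2w + w^3 + u^2 + uv + uw → w^3 + u^2 + v^2 + uw + vw
  leading term w^3: no divisor's leading term divides it; move w^3 to the remainder.
  leading term u^2: no divisor's leading term divides it; move u^2 to the remainder.
  leading term v^2: no divisor's leading term divides it; move v^2 to the remainder.
  leading term uw: no divisor's leading term divides it; move uw to the remainder.
  leading term vw: subtract (1)·h_1 from vw → u + v + w
  leading term u: no divisor's leading term divides it; move u to the remainder.
  leading term v: no divisor's leading term divides it; move v to the remainder.
  leading term w: no divisor's leading term divides it; move w to the remainder.
  remainder w^3 + u^2 + v^2 + uw + u + v + w ≠ 0; add k_4 = w^3 + u^2 + v^2 + uw + u + v + w to the basis.

S(h_1,h_3): lcm = uvw. S = vw^2 + u^2 + uv + uw + vw + w^2.
  leading term vw^2: subtract (w)·h_1 from vw^2 + u^2 + uv + uw + vw + w^2 → u^2 + uv
  leading term u^2: no divisor's leading term divides it; move u^2 to the remainder.
  leading term uv: subtract (1)·h_2 from uv → v^2 + w^2
  leading term v^2: no divisor's leading term divides it; move v^2 to the remainder.
  leading term w^2: no divisor's leading term divides it; move w^2 to the remainder.
  remainder u^2 + v^2 + w^2 ≠ 0; add k_5 = u^2 + v^2 + w^2 to the basis.

S(h_2,h_3): lcm = uv. S = v^2 + vw + w^2 + v + w.
  leading term v^2: no divisor's leading term divides it; move v^2 to the remainder.
  leading term vw: subtract (1)·h_1 from vw + w^2 + v + w → w^2 + u
  leading term w^2: no divisor's leading term divides it; move w^2 to the remainder.
  leading term u: no divisor's leading term divides it; move u to the remainder.
  remainder v^2 + w^2 + u ≠ 0; add k_6 = v^2 + w^2 + u to the basis.

S(h_2,k_5): lcm = u^2v. S = uv^2 + v^3 + uw^2 + vw^2.
  leading term uv^2: subtract (v)·h_2 from uv^2 + v^3 + uw^2 + vw^2 → uw^2
  leading term uw^2: no divisor's leading term divides it; move uw^2 to the remainder.
  remainder uw^2 ≠ 0; add k_7 = uw^2 to the basis.

The other S-polynomials (S(h_1,k_4), S(h_2,k_4), S(h_3,k_4), S(h_1,k_5), S(h_3,k_5), S(k_4,k_5), S(h_1,k_6), S(h_2,k_6), S(h_3,k_6), S(k_4,k_6), S(k_5,k_6), S(h_1,k_7), S(h_2,k_7), S(h_3,k_7), S(k_4,k_7), S(k_5,k_7), S(k_6,k_7)) all reduce to 0 modulo the current basis, so we have a Gröbner basis.
Inter-reduce: drop elements whose leading term is divisible by another's, tail-reduce, and make monic.
Reduced Gröbner basis: {uw^2, w^3 + uw + w^2 + u + v + w, u^2 + u, uv + u, v^2 + w^2 + u, vw + u + v + w}.

The two bases agree; hence the ideals are identical.

Yes, the ideals are equal.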